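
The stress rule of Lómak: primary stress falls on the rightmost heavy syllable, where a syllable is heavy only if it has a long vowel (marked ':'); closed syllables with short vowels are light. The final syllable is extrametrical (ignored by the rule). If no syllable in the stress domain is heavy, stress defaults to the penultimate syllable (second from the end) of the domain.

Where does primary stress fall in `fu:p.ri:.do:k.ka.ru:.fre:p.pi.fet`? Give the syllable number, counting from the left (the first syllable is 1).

The final syllable (8, fet) is extrametrical; the stress domain is syllables 1–7.
Weights: 1 fu:p H, 2 ri: H, 3 do:k H, 4 ka L, 5 ru: H, 6 fre:p H, 7 pi L.
Heavy syllables in the domain: 1, 2, 3, 5, 6. The rightmost is syllable 6 (fre:p).
Primary stress: syllable 6 → fu:p.ri:.do:k.ka.ru:.ˈfre:p.pi.fet.

6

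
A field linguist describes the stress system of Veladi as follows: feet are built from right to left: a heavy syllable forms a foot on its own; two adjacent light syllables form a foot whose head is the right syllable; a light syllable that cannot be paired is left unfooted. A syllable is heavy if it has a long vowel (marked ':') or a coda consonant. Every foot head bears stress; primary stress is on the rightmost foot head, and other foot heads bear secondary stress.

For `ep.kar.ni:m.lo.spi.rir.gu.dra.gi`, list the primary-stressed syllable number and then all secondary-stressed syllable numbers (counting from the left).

Weights: 1 ep H, 2 kar H, 3 ni:m H, 4 lo L, 5 spi L, 6 rir H, 7 gu L, 8 dra L, 9 gi L.
Parse right to left (heavy = foot alone; LL = one foot; stranded L unfooted): (ˈep) (ˈkar) (ˈni:m) (lo.ˈspi) (ˈrir) gu (dra.ˈgi).
Foot heads: 1, 2, 3, 5, 6, 9.
Primary stress on the rightmost head = syllable 9.
Secondary stress on 1, 2, 3, 5, 6: ˌep.ˌkar.ˌni:m.lo.ˌspi.ˌrir.gu.dra.ˈgi.

primary 9, secondary 1, 2, 3, 5, 6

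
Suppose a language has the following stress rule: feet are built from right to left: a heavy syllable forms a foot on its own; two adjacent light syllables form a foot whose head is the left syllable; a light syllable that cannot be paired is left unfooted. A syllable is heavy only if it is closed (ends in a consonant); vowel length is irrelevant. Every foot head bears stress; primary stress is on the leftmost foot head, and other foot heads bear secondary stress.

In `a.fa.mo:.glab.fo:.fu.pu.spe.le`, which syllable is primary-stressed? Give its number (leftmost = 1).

2

Weights: 1 a L, 2 fa L, 3 mo: L, 4 glab H, 5 fo: L, 6 fu L, 7 pu L, 8 spe L, 9 le L.
Parse right to left (heavy = foot alone; LL = one foot; stranded L unfooted): a (ˈfa.mo:) (ˈglab) fo: (ˈfu.pu) (ˈspe.le).
Foot heads: 2, 4, 6, 8.
Primary stress on the leftmost head = syllable 2.
Primary stress: syllable 2 → a.ˈfa.mo:.glab.fo:.fu.pu.spe.le.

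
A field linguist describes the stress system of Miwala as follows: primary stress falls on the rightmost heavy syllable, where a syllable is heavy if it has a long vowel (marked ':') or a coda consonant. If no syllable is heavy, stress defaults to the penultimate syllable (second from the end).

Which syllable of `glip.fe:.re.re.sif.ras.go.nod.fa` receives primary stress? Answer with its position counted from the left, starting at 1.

Weights: 1 glip H, 2 fe: H, 3 re L, 4 re L, 5 sif H, 6 ras H, 7 go L, 8 nod H, 9 fa L.
Heavy syllables in the domain: 1, 2, 5, 6, 8. The rightmost is syllable 8 (nod).
Primary stress: syllable 8 → glip.fe:.re.re.sif.ras.go.ˈnod.fa.

8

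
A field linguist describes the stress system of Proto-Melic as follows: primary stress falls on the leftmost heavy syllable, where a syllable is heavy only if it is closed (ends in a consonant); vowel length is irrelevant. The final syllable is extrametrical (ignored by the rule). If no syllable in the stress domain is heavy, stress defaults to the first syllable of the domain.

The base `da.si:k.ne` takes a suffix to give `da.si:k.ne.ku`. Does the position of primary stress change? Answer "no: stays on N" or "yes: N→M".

no: stays on 2

Base `da.si:k.ne` (3 syllables):
  The final syllable (3, ne) is extrametrical; the stress domain is syllables 1–2.
  Weights: 1 da L, 2 si:k H.
  Heavy syllables in the domain: 2. The leftmost is syllable 2 (si:k).
  → primary stress on syllable 2.
Suffixed `da.si:k.ne.ku` (4 syllables):
  The final syllable (4, ku) is extrametrical; the stress domain is syllables 1–3.
  Weights: 1 da L, 2 si:k H, 3 ne L.
  Heavy syllables in the domain: 2. The leftmost is syllable 2 (si:k).
  → primary stress on syllable 2.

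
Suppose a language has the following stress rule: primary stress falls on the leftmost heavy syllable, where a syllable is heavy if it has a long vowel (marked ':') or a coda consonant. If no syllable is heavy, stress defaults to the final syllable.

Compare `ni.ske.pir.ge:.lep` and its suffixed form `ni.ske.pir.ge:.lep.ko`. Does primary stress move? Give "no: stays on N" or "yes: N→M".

Base `ni.ske.pir.ge:.lep` (5 syllables):
  Weights: 1 ni L, 2 ske L, 3 pir H, 4 ge: H, 5 lep H.
  Heavy syllables in the domain: 3, 4, 5. The leftmost is syllable 3 (pir).
  → primary stress on syllable 3.
Suffixed `ni.ske.pir.ge:.lep.ko` (6 syllables):
  Weights: 1 ni L, 2 ske L, 3 pir H, 4 ge: H, 5 lep H, 6 ko L.
  Heavy syllables in the domain: 3, 4, 5. The leftmost is syllable 3 (pir).
  → primary stress on syllable 3.

no: stays on 3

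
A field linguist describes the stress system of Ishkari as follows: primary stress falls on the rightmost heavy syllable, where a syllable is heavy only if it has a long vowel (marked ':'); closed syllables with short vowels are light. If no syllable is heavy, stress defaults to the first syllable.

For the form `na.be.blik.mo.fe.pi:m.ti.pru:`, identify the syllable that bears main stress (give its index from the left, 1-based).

8

Weights: 1 na L, 2 be L, 3 blik L, 4 mo L, 5 fe L, 6 pi:m H, 7 ti L, 8 pru: H.
Heavy syllables in the domain: 6, 8. The rightmost is syllable 8 (pru:).
Primary stress: syllable 8 → na.be.blik.mo.fe.pi:m.ti.ˈpru:.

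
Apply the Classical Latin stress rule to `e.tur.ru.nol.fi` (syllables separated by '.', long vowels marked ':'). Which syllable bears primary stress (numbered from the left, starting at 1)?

Classical Latin: stress the penult if heavy (long vowel or closed), else the antepenult.
Weights: 3 ru L, 4 nol H, 5 fi L.
The penult (syllable 4, nol) is heavy, so it takes stress.
Stress on syllable 4: e.tur.ru.ˈnol.fi.

4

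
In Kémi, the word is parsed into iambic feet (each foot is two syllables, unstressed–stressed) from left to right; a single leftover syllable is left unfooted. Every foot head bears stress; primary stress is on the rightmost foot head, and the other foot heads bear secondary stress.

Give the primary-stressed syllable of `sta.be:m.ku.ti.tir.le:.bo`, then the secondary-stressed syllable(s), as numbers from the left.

primary 6, secondary 2, 4

Parse left to right into iambic (σˈσ) feet: (sta.ˈbe:m) (ku.ˈti) (tir.ˈle:) bo. Syllable 7 is left unfooted.
Foot heads (stressed positions): 2, 4, 6.
End Rule Rightmost: primary stress on the rightmost head = syllable 6.
Secondary stress on 2, 4: sta.ˌbe:m.ku.ˌti.tir.ˈle:.bo.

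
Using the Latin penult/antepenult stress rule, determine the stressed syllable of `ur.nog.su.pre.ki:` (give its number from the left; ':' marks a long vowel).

3

Classical Latin: stress the penult if heavy (long vowel or closed), else the antepenult.
Weights: 3 su L, 4 pre L, 5 ki: H.
The penult (syllable 4, pre) is light, so stress falls on the antepenult (syllable 3, su).
Stress on syllable 3: ur.nog.ˈsu.pre.ki:.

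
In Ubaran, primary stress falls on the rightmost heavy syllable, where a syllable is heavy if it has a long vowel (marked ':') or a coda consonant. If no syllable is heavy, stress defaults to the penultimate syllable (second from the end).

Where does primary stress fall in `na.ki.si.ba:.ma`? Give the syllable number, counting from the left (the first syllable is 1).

4

Weights: 1 na L, 2 ki L, 3 si L, 4 ba: H, 5 ma L.
Heavy syllables in the domain: 4. The rightmost is syllable 4 (ba:).
Primary stress: syllable 4 → na.ki.si.ˈba:.ma.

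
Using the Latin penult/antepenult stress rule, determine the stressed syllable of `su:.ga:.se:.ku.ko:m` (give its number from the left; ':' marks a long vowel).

Classical Latin: stress the penult if heavy (long vowel or closed), else the antepenult.
Weights: 3 se: H, 4 ku L, 5 ko:m H.
The penult (syllable 4, ku) is light, so stress falls on the antepenult (syllable 3, se:).
Stress on syllable 3: su:.ga:.ˈse:.ku.ko:m.

3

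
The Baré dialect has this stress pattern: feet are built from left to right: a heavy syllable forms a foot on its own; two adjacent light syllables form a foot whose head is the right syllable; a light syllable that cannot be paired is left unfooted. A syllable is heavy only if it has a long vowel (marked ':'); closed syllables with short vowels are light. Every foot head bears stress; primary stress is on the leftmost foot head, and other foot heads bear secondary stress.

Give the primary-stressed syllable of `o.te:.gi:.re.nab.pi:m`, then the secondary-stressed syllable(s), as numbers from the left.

primary 2, secondary 3, 5, 6

Weights: 1 o L, 2 te: H, 3 gi: H, 4 re L, 5 nab L, 6 pi:m H.
Parse left to right (heavy = foot alone; LL = one foot; stranded L unfooted): o (ˈte:) (ˈgi:) (re.ˈnab) (ˈpi:m).
Foot heads: 2, 3, 5, 6.
Primary stress on the leftmost head = syllable 2.
Secondary stress on 3, 5, 6: o.ˈte:.ˌgi:.re.ˌnab.ˌpi:m.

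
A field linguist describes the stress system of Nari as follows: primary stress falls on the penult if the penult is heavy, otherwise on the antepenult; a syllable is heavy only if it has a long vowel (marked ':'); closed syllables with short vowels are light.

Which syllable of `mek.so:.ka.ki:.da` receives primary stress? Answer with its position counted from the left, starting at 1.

4

Weights: 3 ka L, 4 ki: H, 5 da L.
The penult (syllable 4, ki:) is heavy, so it takes stress.
Primary stress: syllable 4 → mek.so:.ka.ˈki:.da.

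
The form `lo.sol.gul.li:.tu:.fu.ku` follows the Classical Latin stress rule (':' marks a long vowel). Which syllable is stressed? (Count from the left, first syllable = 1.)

5

Classical Latin: stress the penult if heavy (long vowel or closed), else the antepenult.
Weights: 5 tu: H, 6 fu L, 7 ku L.
The penult (syllable 6, fu) is light, so stress falls on the antepenult (syllable 5, tu:).
Stress on syllable 5: lo.sol.gul.li:.ˈtu:.fu.ku.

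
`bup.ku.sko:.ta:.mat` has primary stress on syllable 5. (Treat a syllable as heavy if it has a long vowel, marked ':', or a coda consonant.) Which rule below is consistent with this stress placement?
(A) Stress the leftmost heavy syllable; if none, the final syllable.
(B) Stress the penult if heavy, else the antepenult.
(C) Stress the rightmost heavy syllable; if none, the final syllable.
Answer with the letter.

C

Rule A → syllable 1 (observed: 5).
Rule B → syllable 4 (observed: 5).
Rule C → syllable 5 ✓.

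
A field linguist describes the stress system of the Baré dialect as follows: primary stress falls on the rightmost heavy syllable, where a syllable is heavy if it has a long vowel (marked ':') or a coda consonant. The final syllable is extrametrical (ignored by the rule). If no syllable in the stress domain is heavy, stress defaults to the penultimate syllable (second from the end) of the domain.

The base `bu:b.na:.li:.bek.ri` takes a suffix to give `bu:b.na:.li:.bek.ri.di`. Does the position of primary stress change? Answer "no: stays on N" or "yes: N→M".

no: stays on 4

Base `bu:b.na:.li:.bek.ri` (5 syllables):
  The final syllable (5, ri) is extrametrical; the stress domain is syllables 1–4.
  Weights: 1 bu:b H, 2 na: H, 3 li: H, 4 bek H.
  Heavy syllables in the domain: 1, 2, 3, 4. The rightmost is syllable 4 (bek).
  → primary stress on syllable 4.
Suffixed `bu:b.na:.li:.bek.ri.di` (6 syllables):
  The final syllable (6, di) is extrametrical; the stress domain is syllables 1–5.
  Weights: 1 bu:b H, 2 na: H, 3 li: H, 4 bek H, 5 ri L.
  Heavy syllables in the domain: 1, 2, 3, 4. The rightmost is syllable 4 (bek).
  → primary stress on syllable 4.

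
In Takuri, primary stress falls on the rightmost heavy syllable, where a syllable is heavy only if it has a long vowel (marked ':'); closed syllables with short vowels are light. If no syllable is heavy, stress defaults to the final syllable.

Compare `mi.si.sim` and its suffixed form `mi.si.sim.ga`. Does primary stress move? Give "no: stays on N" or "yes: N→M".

yes: 3→4

Base `mi.si.sim` (3 syllables):
  Weights: 1 mi L, 2 si L, 3 sim L.
  No heavy syllable in the domain; default to the final syllable = syllable 3.
  → primary stress on syllable 3.
Suffixed `mi.si.sim.ga` (4 syllables):
  Weights: 1 mi L, 2 si L, 3 sim L, 4 ga L.
  No heavy syllable in the domain; default to the final syllable = syllable 4.
  → primary stress on syllable 4.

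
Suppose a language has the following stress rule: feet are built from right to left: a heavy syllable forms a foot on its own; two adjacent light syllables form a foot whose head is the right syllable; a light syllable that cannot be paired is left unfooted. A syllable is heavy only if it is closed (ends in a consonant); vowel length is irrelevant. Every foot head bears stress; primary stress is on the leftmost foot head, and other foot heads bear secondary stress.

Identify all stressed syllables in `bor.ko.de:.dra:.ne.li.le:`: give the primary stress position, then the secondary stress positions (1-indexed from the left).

Weights: 1 bor H, 2 ko L, 3 de: L, 4 dra: L, 5 ne L, 6 li L, 7 le: L.
Parse right to left (heavy = foot alone; LL = one foot; stranded L unfooted): (ˈbor) (ko.ˈde:) (dra:.ˈne) (li.ˈle:).
Foot heads: 1, 3, 5, 7.
Primary stress on the leftmost head = syllable 1.
Secondary stress on 3, 5, 7: ˈbor.ko.ˌde:.dra:.ˌne.li.ˌle:.

primary 1, secondary 3, 5, 7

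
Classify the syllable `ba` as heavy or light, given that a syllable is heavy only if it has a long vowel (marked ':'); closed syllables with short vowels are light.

light

`ba`: short vowel, open (no coda). Short vowel → light.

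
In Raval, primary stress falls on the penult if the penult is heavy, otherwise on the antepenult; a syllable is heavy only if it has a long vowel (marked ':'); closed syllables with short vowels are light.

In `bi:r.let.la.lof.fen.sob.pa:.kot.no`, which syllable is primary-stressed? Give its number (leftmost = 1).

Weights: 7 pa: H, 8 kot L, 9 no L.
The penult (syllable 8, kot) is light, so stress falls on the antepenult (syllable 7, pa:).
Primary stress: syllable 7 → bi:r.let.la.lof.fen.sob.ˈpa:.kot.no.

7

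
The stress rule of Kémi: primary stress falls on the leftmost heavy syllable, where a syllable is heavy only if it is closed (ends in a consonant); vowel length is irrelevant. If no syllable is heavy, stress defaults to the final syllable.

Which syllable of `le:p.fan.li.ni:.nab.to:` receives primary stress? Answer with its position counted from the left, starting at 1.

Weights: 1 le:p H, 2 fan H, 3 li L, 4 ni: L, 5 nab H, 6 to: L.
Heavy syllables in the domain: 1, 2, 5. The leftmost is syllable 1 (le:p).
Primary stress: syllable 1 → ˈle:p.fan.li.ni:.nab.to:.

1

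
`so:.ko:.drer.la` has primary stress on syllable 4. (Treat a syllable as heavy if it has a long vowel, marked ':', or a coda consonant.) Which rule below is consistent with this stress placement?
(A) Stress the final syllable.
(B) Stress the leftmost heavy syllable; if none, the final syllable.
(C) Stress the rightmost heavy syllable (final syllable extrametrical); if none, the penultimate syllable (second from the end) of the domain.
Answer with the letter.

Rule A → syllable 4 ✓.
Rule B → syllable 1 (observed: 4).
Rule C → syllable 3 (observed: 4).

A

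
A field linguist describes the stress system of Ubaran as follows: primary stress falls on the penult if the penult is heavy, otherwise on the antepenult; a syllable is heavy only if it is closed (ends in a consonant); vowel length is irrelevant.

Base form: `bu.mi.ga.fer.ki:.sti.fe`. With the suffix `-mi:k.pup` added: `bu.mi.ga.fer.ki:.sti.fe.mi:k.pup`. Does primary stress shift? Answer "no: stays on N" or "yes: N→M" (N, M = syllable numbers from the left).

Base `bu.mi.ga.fer.ki:.sti.fe` (7 syllables):
  Weights: 5 ki: L, 6 sti L, 7 fe L.
  The penult (syllable 6, sti) is light, so stress falls on the antepenult (syllable 5, ki:).
  → primary stress on syllable 5.
Suffixed `bu.mi.ga.fer.ki:.sti.fe.mi:k.pup` (9 syllables):
  Weights: 7 fe L, 8 mi:k H, 9 pup H.
  The penult (syllable 8, mi:k) is heavy, so it takes stress.
  → primary stress on syllable 8.

yes: 5→8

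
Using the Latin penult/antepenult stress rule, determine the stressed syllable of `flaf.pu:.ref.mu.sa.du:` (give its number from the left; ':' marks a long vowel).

4

Classical Latin: stress the penult if heavy (long vowel or closed), else the antepenult.
Weights: 4 mu L, 5 sa L, 6 du: H.
The penult (syllable 5, sa) is light, so stress falls on the antepenult (syllable 4, mu).
Stress on syllable 4: flaf.pu:.ref.ˈmu.sa.du:.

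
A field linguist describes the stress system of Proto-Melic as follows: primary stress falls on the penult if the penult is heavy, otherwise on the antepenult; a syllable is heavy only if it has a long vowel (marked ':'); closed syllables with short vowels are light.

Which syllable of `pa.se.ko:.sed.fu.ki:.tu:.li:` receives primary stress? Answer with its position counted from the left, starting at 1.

7

Weights: 6 ki: H, 7 tu: H, 8 li: H.
The penult (syllable 7, tu:) is heavy, so it takes stress.
Primary stress: syllable 7 → pa.se.ko:.sed.fu.ki:.ˈtu:.li:.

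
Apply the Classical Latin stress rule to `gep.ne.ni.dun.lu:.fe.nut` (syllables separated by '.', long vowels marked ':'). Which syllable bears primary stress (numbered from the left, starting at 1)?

Classical Latin: stress the penult if heavy (long vowel or closed), else the antepenult.
Weights: 5 lu: H, 6 fe L, 7 nut H.
The penult (syllable 6, fe) is light, so stress falls on the antepenult (syllable 5, lu:).
Stress on syllable 5: gep.ne.ni.dun.ˈlu:.fe.nut.

5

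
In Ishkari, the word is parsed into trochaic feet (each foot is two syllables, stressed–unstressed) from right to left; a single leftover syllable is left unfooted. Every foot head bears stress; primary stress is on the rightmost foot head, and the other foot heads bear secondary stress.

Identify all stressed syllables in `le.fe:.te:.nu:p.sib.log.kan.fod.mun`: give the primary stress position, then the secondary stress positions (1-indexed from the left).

primary 8, secondary 2, 4, 6

Parse right to left into trochaic (ˈσσ) feet: le (ˈfe:.te:) (ˈnu:p.sib) (ˈlog.kan) (ˈfod.mun). Syllable 1 is left unfooted.
Foot heads (stressed positions): 2, 4, 6, 8.
End Rule Rightmost: primary stress on the rightmost head = syllable 8.
Secondary stress on 2, 4, 6: le.ˌfe:.te:.ˌnu:p.sib.ˌlog.kan.ˈfod.mun.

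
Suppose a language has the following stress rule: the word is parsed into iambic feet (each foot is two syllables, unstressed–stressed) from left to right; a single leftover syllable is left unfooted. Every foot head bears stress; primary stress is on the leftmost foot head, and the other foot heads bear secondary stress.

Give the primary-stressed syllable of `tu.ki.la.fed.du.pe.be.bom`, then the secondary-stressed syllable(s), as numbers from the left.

Parse left to right into iambic (σˈσ) feet: (tu.ˈki) (la.ˈfed) (du.ˈpe) (be.ˈbom).
Foot heads (stressed positions): 2, 4, 6, 8.
End Rule Leftmost: primary stress on the leftmost head = syllable 2.
Secondary stress on 4, 6, 8: tu.ˈki.la.ˌfed.du.ˌpe.be.ˌbom.

primary 2, secondary 4, 6, 8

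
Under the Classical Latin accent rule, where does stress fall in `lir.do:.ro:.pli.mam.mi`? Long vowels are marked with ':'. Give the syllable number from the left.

5

Classical Latin: stress the penult if heavy (long vowel or closed), else the antepenult.
Weights: 4 pli L, 5 mam H, 6 mi L.
The penult (syllable 5, mam) is heavy, so it takes stress.
Stress on syllable 5: lir.do:.ro:.pli.ˈmam.mi.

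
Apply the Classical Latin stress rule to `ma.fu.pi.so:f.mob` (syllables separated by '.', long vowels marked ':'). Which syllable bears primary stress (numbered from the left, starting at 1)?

4

Classical Latin: stress the penult if heavy (long vowel or closed), else the antepenult.
Weights: 3 pi L, 4 so:f H, 5 mob H.
The penult (syllable 4, so:f) is heavy, so it takes stress.
Stress on syllable 4: ma.fu.pi.ˈso:f.mob.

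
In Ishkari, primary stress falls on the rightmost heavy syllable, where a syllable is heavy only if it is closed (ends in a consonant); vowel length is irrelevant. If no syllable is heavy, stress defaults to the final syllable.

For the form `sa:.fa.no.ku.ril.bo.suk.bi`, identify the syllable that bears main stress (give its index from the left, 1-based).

7

Weights: 1 sa: L, 2 fa L, 3 no L, 4 ku L, 5 ril H, 6 bo L, 7 suk H, 8 bi L.
Heavy syllables in the domain: 5, 7. The rightmost is syllable 7 (suk).
Primary stress: syllable 7 → sa:.fa.no.ku.ril.bo.ˈsuk.bi.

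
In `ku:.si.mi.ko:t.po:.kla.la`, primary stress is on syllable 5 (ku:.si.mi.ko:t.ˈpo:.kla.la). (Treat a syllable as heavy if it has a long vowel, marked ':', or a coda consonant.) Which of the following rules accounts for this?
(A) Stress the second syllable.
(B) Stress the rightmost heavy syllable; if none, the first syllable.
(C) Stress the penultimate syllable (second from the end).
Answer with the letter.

Rule A → syllable 2 (observed: 5).
Rule B → syllable 5 ✓.
Rule C → syllable 6 (observed: 5).

B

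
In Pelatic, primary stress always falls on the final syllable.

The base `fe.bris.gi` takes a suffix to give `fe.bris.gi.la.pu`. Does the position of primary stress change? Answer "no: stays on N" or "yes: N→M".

Base `fe.bris.gi` (3 syllables):
  The word has 3 syllables; the final syllable is syllable 3 (gi).
  → primary stress on syllable 3.
Suffixed `fe.bris.gi.la.pu` (5 syllables):
  The word has 5 syllables; the final syllable is syllable 5 (pu).
  → primary stress on syllable 5.

yes: 3→5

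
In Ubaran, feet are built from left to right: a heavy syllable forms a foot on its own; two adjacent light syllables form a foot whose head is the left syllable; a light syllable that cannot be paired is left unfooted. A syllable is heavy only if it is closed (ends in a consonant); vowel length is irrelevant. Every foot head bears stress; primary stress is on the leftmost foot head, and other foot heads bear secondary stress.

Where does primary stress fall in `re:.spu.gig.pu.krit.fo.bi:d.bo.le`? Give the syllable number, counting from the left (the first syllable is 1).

Weights: 1 re: L, 2 spu L, 3 gig H, 4 pu L, 5 krit H, 6 fo L, 7 bi:d H, 8 bo L, 9 le L.
Parse left to right (heavy = foot alone; LL = one foot; stranded L unfooted): (ˈre:.spu) (ˈgig) pu (ˈkrit) fo (ˈbi:d) (ˈbo.le).
Foot heads: 1, 3, 5, 7, 8.
Primary stress on the leftmost head = syllable 1.
Primary stress: syllable 1 → ˈre:.spu.gig.pu.krit.fo.bi:d.bo.le.

1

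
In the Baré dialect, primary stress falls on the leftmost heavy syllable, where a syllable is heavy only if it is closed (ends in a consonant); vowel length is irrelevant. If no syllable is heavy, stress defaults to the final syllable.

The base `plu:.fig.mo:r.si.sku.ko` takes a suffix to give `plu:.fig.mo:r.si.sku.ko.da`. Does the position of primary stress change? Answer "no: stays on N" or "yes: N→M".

no: stays on 2

Base `plu:.fig.mo:r.si.sku.ko` (6 syllables):
  Weights: 1 plu: L, 2 fig H, 3 mo:r H, 4 si L, 5 sku L, 6 ko L.
  Heavy syllables in the domain: 2, 3. The leftmost is syllable 2 (fig).
  → primary stress on syllable 2.
Suffixed `plu:.fig.mo:r.si.sku.ko.da` (7 syllables):
  Weights: 1 plu: L, 2 fig H, 3 mo:r H, 4 si L, 5 sku L, 6 ko L, 7 da L.
  Heavy syllables in the domain: 2, 3. The leftmost is syllable 2 (fig).
  → primary stress on syllable 2.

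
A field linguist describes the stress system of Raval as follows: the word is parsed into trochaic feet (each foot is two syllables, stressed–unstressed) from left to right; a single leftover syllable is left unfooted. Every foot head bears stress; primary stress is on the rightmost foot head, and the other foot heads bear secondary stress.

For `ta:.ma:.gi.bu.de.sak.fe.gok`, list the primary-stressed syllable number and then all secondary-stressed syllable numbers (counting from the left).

primary 7, secondary 1, 3, 5

Parse left to right into trochaic (ˈσσ) feet: (ˈta:.ma:) (ˈgi.bu) (ˈde.sak) (ˈfe.gok).
Foot heads (stressed positions): 1, 3, 5, 7.
End Rule Rightmost: primary stress on the rightmost head = syllable 7.
Secondary stress on 1, 3, 5: ˌta:.ma:.ˌgi.bu.ˌde.sak.ˈfe.gok.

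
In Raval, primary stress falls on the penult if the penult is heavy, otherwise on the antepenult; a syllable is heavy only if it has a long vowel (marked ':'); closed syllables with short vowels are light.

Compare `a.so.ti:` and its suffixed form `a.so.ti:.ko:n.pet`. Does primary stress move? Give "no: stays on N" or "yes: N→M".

Base `a.so.ti:` (3 syllables):
  Weights: 1 a L, 2 so L, 3 ti: H.
  The penult (syllable 2, so) is light, so stress falls on the antepenult (syllable 1, a).
  → primary stress on syllable 1.
Suffixed `a.so.ti:.ko:n.pet` (5 syllables):
  Weights: 3 ti: H, 4 ko:n H, 5 pet L.
  The penult (syllable 4, ko:n) is heavy, so it takes stress.
  → primary stress on syllable 4.

yes: 1→4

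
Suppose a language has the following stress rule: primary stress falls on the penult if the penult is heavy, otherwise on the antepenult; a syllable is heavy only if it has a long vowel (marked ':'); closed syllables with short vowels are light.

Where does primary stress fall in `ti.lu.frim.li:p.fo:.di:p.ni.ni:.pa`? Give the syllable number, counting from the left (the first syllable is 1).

Weights: 7 ni L, 8 ni: H, 9 pa L.
The penult (syllable 8, ni:) is heavy, so it takes stress.
Primary stress: syllable 8 → ti.lu.frim.li:p.fo:.di:p.ni.ˈni:.pa.

8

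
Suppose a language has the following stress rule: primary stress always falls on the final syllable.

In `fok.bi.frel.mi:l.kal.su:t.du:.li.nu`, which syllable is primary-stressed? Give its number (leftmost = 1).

The word has 9 syllables; the final syllable is syllable 9 (nu).
Primary stress: syllable 9 → fok.bi.frel.mi:l.kal.su:t.du:.li.ˈnu.

9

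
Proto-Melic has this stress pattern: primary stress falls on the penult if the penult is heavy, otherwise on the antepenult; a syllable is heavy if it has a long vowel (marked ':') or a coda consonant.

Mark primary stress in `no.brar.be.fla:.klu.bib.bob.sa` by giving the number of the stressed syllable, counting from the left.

7

Weights: 6 bib H, 7 bob H, 8 sa L.
The penult (syllable 7, bob) is heavy, so it takes stress.
Primary stress: syllable 7 → no.brar.be.fla:.klu.bib.ˈbob.sa.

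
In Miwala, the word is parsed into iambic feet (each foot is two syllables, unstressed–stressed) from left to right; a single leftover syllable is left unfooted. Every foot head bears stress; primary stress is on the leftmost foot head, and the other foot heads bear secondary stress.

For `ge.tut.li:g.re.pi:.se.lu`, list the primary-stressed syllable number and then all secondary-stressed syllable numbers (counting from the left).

Parse left to right into iambic (σˈσ) feet: (ge.ˈtut) (li:g.ˈre) (pi:.ˈse) lu. Syllable 7 is left unfooted.
Foot heads (stressed positions): 2, 4, 6.
End Rule Leftmost: primary stress on the leftmost head = syllable 2.
Secondary stress on 4, 6: ge.ˈtut.li:g.ˌre.pi:.ˌse.lu.

primary 2, secondary 4, 6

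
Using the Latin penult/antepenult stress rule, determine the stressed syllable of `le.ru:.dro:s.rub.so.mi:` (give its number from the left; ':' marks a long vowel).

Classical Latin: stress the penult if heavy (long vowel or closed), else the antepenult.
Weights: 4 rub H, 5 so L, 6 mi: H.
The penult (syllable 5, so) is light, so stress falls on the antepenult (syllable 4, rub).
Stress on syllable 4: le.ru:.dro:s.ˈrub.so.mi:.

4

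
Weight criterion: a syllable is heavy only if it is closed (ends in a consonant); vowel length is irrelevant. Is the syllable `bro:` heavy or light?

light

`bro:`: long vowel, open (no coda). Open (no coda) → light.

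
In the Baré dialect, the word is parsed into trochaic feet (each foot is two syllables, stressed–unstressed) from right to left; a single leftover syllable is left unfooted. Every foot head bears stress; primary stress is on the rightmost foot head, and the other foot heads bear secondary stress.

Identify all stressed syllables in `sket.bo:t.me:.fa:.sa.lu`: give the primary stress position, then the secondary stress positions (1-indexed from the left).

primary 5, secondary 1, 3

Parse right to left into trochaic (ˈσσ) feet: (ˈsket.bo:t) (ˈme:.fa:) (ˈsa.lu).
Foot heads (stressed positions): 1, 3, 5.
End Rule Rightmost: primary stress on the rightmost head = syllable 5.
Secondary stress on 1, 3: ˌsket.bo:t.ˌme:.fa:.ˈsa.lu.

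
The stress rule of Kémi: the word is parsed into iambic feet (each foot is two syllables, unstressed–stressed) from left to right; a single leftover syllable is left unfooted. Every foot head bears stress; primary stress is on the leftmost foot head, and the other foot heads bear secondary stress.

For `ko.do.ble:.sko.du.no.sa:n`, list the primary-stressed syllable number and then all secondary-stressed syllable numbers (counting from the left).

primary 2, secondary 4, 6

Parse left to right into iambic (σˈσ) feet: (ko.ˈdo) (ble:.ˈsko) (du.ˈno) sa:n. Syllable 7 is left unfooted.
Foot heads (stressed positions): 2, 4, 6.
End Rule Leftmost: primary stress on the leftmost head = syllable 2.
Secondary stress on 4, 6: ko.ˈdo.ble:.ˌsko.du.ˌno.sa:n.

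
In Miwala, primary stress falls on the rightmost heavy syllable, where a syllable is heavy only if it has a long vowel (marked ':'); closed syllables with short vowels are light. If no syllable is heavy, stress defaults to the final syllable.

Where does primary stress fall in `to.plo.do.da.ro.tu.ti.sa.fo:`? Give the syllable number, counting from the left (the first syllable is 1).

9

Weights: 1 to L, 2 plo L, 3 do L, 4 da L, 5 ro L, 6 tu L, 7 ti L, 8 sa L, 9 fo: H.
Heavy syllables in the domain: 9. The rightmost is syllable 9 (fo:).
Primary stress: syllable 9 → to.plo.do.da.ro.tu.ti.sa.ˈfo:.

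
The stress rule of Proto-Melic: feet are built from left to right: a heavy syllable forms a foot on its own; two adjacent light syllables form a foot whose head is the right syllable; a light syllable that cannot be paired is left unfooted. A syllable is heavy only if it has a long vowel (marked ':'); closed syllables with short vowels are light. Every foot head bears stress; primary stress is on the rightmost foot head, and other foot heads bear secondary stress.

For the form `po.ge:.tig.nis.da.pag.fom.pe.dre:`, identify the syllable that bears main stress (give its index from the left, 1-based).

Weights: 1 po L, 2 ge: H, 3 tig L, 4 nis L, 5 da L, 6 pag L, 7 fom L, 8 pe L, 9 dre: H.
Parse left to right (heavy = foot alone; LL = one foot; stranded L unfooted): po (ˈge:) (tig.ˈnis) (da.ˈpag) (fom.ˈpe) (ˈdre:).
Foot heads: 2, 4, 6, 8, 9.
Primary stress on the rightmost head = syllable 9.
Primary stress: syllable 9 → po.ge:.tig.nis.da.pag.fom.pe.ˈdre:.

9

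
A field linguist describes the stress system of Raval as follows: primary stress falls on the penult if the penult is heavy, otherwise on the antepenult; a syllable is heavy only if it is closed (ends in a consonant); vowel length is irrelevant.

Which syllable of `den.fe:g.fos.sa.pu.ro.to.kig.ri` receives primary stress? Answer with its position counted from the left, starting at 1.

Weights: 7 to L, 8 kig H, 9 ri L.
The penult (syllable 8, kig) is heavy, so it takes stress.
Primary stress: syllable 8 → den.fe:g.fos.sa.pu.ro.to.ˈkig.ri.

8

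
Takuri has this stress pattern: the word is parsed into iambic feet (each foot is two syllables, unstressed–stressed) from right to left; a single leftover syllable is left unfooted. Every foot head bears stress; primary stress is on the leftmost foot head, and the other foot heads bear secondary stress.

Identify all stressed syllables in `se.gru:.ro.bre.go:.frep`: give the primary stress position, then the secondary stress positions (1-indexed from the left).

primary 2, secondary 4, 6

Parse right to left into iambic (σˈσ) feet: (se.ˈgru:) (ro.ˈbre) (go:.ˈfrep).
Foot heads (stressed positions): 2, 4, 6.
End Rule Leftmost: primary stress on the leftmost head = syllable 2.
Secondary stress on 4, 6: se.ˈgru:.ro.ˌbre.go:.ˌfrep.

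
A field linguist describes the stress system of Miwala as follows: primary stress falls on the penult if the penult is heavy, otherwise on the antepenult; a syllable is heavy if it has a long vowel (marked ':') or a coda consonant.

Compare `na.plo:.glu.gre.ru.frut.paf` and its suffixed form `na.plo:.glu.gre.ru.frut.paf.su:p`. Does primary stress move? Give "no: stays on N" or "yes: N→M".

yes: 6→7

Base `na.plo:.glu.gre.ru.frut.paf` (7 syllables):
  Weights: 5 ru L, 6 frut H, 7 paf H.
  The penult (syllable 6, frut) is heavy, so it takes stress.
  → primary stress on syllable 6.
Suffixed `na.plo:.glu.gre.ru.frut.paf.su:p` (8 syllables):
  Weights: 6 frut H, 7 paf H, 8 su:p H.
  The penult (syllable 7, paf) is heavy, so it takes stress.
  → primary stress on syllable 7.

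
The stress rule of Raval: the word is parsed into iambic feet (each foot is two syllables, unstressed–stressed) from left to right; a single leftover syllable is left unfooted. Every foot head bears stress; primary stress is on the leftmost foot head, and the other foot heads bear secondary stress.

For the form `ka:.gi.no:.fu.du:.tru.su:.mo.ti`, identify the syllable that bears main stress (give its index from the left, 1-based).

Parse left to right into iambic (σˈσ) feet: (ka:.ˈgi) (no:.ˈfu) (du:.ˈtru) (su:.ˈmo) ti. Syllable 9 is left unfooted.
Foot heads (stressed positions): 2, 4, 6, 8.
End Rule Leftmost: primary stress on the leftmost head = syllable 2.
Primary stress: syllable 2 → ka:.ˈgi.no:.fu.du:.tru.su:.mo.ti.

2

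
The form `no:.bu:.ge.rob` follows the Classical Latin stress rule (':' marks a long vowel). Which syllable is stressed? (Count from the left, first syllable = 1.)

Classical Latin: stress the penult if heavy (long vowel or closed), else the antepenult.
Weights: 2 bu: H, 3 ge L, 4 rob H.
The penult (syllable 3, ge) is light, so stress falls on the antepenult (syllable 2, bu:).
Stress on syllable 2: no:.ˈbu:.ge.rob.

2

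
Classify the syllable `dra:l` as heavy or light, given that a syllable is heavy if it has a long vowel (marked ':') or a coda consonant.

heavy

`dra:l`: long vowel, closed (coda /l/). Long vowel and closed → heavy.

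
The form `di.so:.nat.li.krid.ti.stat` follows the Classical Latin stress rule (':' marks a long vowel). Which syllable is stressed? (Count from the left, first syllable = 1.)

5

Classical Latin: stress the penult if heavy (long vowel or closed), else the antepenult.
Weights: 5 krid H, 6 ti L, 7 stat H.
The penult (syllable 6, ti) is light, so stress falls on the antepenult (syllable 5, krid).
Stress on syllable 5: di.so:.nat.li.ˈkrid.ti.stat.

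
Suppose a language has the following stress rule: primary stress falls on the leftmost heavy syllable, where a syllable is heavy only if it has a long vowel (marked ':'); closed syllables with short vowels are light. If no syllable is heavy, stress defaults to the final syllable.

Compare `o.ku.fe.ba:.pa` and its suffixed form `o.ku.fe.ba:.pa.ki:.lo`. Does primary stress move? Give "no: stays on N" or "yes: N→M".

Base `o.ku.fe.ba:.pa` (5 syllables):
  Weights: 1 o L, 2 ku L, 3 fe L, 4 ba: H, 5 pa L.
  Heavy syllables in the domain: 4. The leftmost is syllable 4 (ba:).
  → primary stress on syllable 4.
Suffixed `o.ku.fe.ba:.pa.ki:.lo` (7 syllables):
  Weights: 1 o L, 2 ku L, 3 fe L, 4 ba: H, 5 pa L, 6 ki: H, 7 lo L.
  Heavy syllables in the domain: 4, 6. The leftmost is syllable 4 (ba:).
  → primary stress on syllable 4.

no: stays on 4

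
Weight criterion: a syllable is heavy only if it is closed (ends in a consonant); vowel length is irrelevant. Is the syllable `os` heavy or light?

`os`: short vowel, closed (coda /s/). Closed (coda /s/) → heavy.

heavy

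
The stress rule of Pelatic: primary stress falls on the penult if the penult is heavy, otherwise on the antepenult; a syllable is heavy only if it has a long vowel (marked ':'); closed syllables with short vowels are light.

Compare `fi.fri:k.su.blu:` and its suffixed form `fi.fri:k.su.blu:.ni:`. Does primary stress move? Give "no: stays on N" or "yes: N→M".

yes: 2→4

Base `fi.fri:k.su.blu:` (4 syllables):
  Weights: 2 fri:k H, 3 su L, 4 blu: H.
  The penult (syllable 3, su) is light, so stress falls on the antepenult (syllable 2, fri:k).
  → primary stress on syllable 2.
Suffixed `fi.fri:k.su.blu:.ni:` (5 syllables):
  Weights: 3 su L, 4 blu: H, 5 ni: H.
  The penult (syllable 4, blu:) is heavy, so it takes stress.
  → primary stress on syllable 4.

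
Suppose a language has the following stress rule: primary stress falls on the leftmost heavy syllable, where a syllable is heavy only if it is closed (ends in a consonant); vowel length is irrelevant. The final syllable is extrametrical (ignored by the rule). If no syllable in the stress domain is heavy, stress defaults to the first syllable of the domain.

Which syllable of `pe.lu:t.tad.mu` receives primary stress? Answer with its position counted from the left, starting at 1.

2

The final syllable (4, mu) is extrametrical; the stress domain is syllables 1–3.
Weights: 1 pe L, 2 lu:t H, 3 tad H.
Heavy syllables in the domain: 2, 3. The leftmost is syllable 2 (lu:t).
Primary stress: syllable 2 → pe.ˈlu:t.tad.mu.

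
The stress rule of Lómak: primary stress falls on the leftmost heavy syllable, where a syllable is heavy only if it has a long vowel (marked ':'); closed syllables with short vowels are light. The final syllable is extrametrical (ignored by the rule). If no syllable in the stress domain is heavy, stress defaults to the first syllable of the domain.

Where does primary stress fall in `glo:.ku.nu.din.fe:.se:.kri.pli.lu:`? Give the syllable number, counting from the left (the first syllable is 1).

The final syllable (9, lu:) is extrametrical; the stress domain is syllables 1–8.
Weights: 1 glo: H, 2 ku L, 3 nu L, 4 din L, 5 fe: H, 6 se: H, 7 kri L, 8 pli L.
Heavy syllables in the domain: 1, 5, 6. The leftmost is syllable 1 (glo:).
Primary stress: syllable 1 → ˈglo:.ku.nu.din.fe:.se:.kri.pli.lu:.

1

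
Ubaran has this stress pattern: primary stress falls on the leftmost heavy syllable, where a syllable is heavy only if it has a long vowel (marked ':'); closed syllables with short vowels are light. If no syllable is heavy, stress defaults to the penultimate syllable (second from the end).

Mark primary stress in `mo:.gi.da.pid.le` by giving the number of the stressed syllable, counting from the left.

1

Weights: 1 mo: H, 2 gi L, 3 da L, 4 pid L, 5 le L.
Heavy syllables in the domain: 1. The leftmost is syllable 1 (mo:).
Primary stress: syllable 1 → ˈmo:.gi.da.pid.le.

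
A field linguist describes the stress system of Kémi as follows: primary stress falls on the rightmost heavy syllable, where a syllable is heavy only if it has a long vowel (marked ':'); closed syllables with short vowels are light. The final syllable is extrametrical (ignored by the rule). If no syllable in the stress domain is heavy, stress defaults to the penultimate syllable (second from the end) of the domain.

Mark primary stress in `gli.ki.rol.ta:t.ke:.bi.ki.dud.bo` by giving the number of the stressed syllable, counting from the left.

The final syllable (9, bo) is extrametrical; the stress domain is syllables 1–8.
Weights: 1 gli L, 2 ki L, 3 rol L, 4 ta:t H, 5 ke: H, 6 bi L, 7 ki L, 8 dud L.
Heavy syllables in the domain: 4, 5. The rightmost is syllable 5 (ke:).
Primary stress: syllable 5 → gli.ki.rol.ta:t.ˈke:.bi.ki.dud.bo.

5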